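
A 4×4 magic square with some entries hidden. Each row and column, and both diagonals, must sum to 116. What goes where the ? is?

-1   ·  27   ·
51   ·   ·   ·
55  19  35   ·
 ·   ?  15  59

31

Row 3: 55 + 19 + 35 + ? = 116, so (3,4) = 7.
Using column 1: -1 + 51 + 55 + ? → (4,1) = 116 − 105 = 11.
The remaining cell in column 3 is (2,3) = 116 − 77 = 39.
The remaining cell in main diagonal is (2,2) = 116 − 93 = 23.
Anti-diagonal needs 116; the known cells sum to 69, so (1,4) = 47.
Row 1: -1 + 27 + 47 + ? = 116, so (1,2) = 43.
Row 2 needs 116; the known cells sum to 113, so (2,4) = 3.
From row 4, 116 − (11 + 15 + 59) gives (4,2) = 31.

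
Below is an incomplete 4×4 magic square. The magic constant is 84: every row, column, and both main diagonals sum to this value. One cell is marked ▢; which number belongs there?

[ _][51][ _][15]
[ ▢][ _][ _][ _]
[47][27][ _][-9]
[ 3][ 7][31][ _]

From row 3, 84 − (47 + 27 + (-9)) gives (3,3) = 19.
The remaining cell in row 4 is (4,4) = 84 − 41 = 43.
Column 2 must total 84; the given cells sum to 85, so (2,2) = -1.
Using column 4: 15 + (-9) + 43 + ? → (2,4) = 84 − 49 = 35.
From main diagonal, 84 − (-1 + 19 + 43) gives (1,1) = 23.
Anti-diagonal needs 84; the known cells sum to 45, so (2,3) = 39.
Row 1 needs 84; the known cells sum to 89, so (1,3) = -5.
Row 2 must total 84; the given cells sum to 73, so (2,1) = 11.

11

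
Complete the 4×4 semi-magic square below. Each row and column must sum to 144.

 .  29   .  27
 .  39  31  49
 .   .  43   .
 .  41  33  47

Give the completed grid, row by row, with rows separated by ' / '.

51 29 37 27 / 25 39 31 49 / 45 35 43 21 / 23 41 33 47

Using row 2: 39 + 31 + 49 + ? → (2,1) = 144 − 119 = 25.
The remaining cell in row 4 is (4,1) = 144 − 121 = 23.
Column 2: 29 + 39 + 41 + ? = 144, so (3,2) = 35.
The remaining cell in column 3 is (1,3) = 144 − 107 = 37.
The remaining cell in column 4 is (3,4) = 144 − 123 = 21.
The remaining cell in row 1 is (1,1) = 144 − 93 = 51.
From row 3, 144 − (35 + 43 + 21) gives (3,1) = 45.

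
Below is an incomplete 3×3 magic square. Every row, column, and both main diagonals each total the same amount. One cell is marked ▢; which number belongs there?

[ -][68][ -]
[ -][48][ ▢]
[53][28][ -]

38

Column 2 is complete and sums to 144; that is the magic constant.
Row 3 must total 144; the given cells sum to 81, so (3,3) = 63.
Main diagonal needs 144; the known cells sum to 111, so (1,1) = 33.
Using anti-diagonal: 48 + 53 + ? → (1,3) = 144 − 101 = 43.
The remaining cell in column 1 is (2,1) = 144 − 86 = 58.
From column 3, 144 − (43 + 63) gives (2,3) = 38.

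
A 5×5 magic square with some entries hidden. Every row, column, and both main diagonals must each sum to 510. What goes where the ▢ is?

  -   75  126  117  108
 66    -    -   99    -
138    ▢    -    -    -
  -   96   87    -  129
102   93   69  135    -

Row 1 must total 510; the given cells sum to 426, so (1,1) = 84.
From row 5, 510 − (102 + 93 + 69 + 135) gives (5,5) = 111.
Using column 1: 84 + 66 + 138 + 102 + ? → (4,1) = 510 − 390 = 120.
The remaining cell in anti-diagonal is (3,3) = 510 − 405 = 105.
Row 4: 120 + 96 + 87 + 129 + ? = 510, so (4,4) = 78.
Using column 3: 126 + 105 + 87 + 69 + ? → (2,3) = 510 − 387 = 123.
Column 4 must total 510; the given cells sum to 429, so (3,4) = 81.
Using main diagonal: 84 + 105 + 78 + 111 + ? → (2,2) = 510 − 378 = 132.
Row 2 needs 510; the known cells sum to 420, so (2,5) = 90.
Column 2 needs 510; the known cells sum to 396, so (3,2) = 114.

114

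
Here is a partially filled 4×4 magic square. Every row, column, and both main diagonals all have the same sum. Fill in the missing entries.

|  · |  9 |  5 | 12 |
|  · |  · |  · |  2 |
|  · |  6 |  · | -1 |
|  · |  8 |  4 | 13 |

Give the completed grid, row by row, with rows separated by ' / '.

0 9 5 12 / 14 3 7 2 / 11 6 10 -1 / 1 8 4 13

Column 4 is already complete: 12 + 2 + -1 + 13 = 26, so that is the magic constant.
Row 1 needs 26; the known cells sum to 26, so (1,1) = 0.
Row 4 needs 26; the known cells sum to 25, so (4,1) = 1.
Column 2 needs 26; the known cells sum to 23, so (2,2) = 3.
Main diagonal: 0 + 3 + 13 + ? = 26, so (3,3) = 10.
Anti-diagonal: 12 + 6 + 1 + ? = 26, so (2,3) = 7.
Row 2 needs 26; the known cells sum to 12, so (2,1) = 14.
Row 3 needs 26; the known cells sum to 15, so (3,1) = 11.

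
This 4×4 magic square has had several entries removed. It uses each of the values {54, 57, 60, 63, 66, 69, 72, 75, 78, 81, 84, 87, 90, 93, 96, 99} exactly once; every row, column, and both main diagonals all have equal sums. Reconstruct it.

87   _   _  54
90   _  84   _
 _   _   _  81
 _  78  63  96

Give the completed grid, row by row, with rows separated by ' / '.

87 72 93 54 / 90 57 84 75 / 60 99 66 81 / 69 78 63 96

The 16 entries sum to 1224, so each line sums to 1224/4 = 306.
Row 4: 78 + 63 + 96 + ? = 306, so (4,1) = 69.
Column 1: 87 + 90 + 69 + ? = 306, so (3,1) = 60.
Column 4 needs 306; the known cells sum to 231, so (2,4) = 75.
Anti-diagonal: 54 + 84 + 69 + ? = 306, so (3,2) = 99.
Row 2: 90 + 84 + 75 + ? = 306, so (2,2) = 57.
Using row 3: 60 + 99 + 81 + ? → (3,3) = 306 − 240 = 66.
Column 2 needs 306; the known cells sum to 234, so (1,2) = 72.
The remaining cell in column 3 is (1,3) = 306 − 213 = 93.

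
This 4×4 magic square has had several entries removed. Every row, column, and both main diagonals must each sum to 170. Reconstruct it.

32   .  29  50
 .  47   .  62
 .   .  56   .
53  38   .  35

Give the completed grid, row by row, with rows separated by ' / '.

Row 1 must total 170; the given cells sum to 111, so (1,2) = 59.
Row 4 must total 170; the given cells sum to 126, so (4,3) = 44.
Column 2: 59 + 47 + 38 + ? = 170, so (3,2) = 26.
Column 3 must total 170; the given cells sum to 129, so (2,3) = 41.
Column 4 needs 170; the known cells sum to 147, so (3,4) = 23.
From row 2, 170 − (47 + 41 + 62) gives (2,1) = 20.
Row 3 needs 170; the known cells sum to 105, so (3,1) = 65.

32 59 29 50 / 20 47 41 62 / 65 26 56 23 / 53 38 44 35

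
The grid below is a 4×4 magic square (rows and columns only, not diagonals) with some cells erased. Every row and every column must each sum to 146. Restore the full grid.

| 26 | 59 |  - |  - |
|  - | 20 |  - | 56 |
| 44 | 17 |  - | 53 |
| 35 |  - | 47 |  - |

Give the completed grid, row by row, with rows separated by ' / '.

26 59 38 23 / 41 20 29 56 / 44 17 32 53 / 35 50 47 14

Row 3 must total 146; the given cells sum to 114, so (3,3) = 32.
Column 1: 26 + 44 + 35 + ? = 146, so (2,1) = 41.
Column 2: 59 + 20 + 17 + ? = 146, so (4,2) = 50.
Row 2 must total 146; the given cells sum to 117, so (2,3) = 29.
Row 4: 35 + 50 + 47 + ? = 146, so (4,4) = 14.
From column 3, 146 − (29 + 32 + 47) gives (1,3) = 38.
The remaining cell in column 4 is (1,4) = 146 − 123 = 23.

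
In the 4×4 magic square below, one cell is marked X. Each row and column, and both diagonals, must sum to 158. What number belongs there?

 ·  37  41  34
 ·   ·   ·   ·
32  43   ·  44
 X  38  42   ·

The remaining cell in row 1 is (1,1) = 158 − 112 = 46.
Row 3 needs 158; the known cells sum to 119, so (3,3) = 39.
From column 2, 158 − (37 + 43 + 38) gives (2,2) = 40.
The remaining cell in column 3 is (2,3) = 158 − 122 = 36.
Main diagonal: 46 + 40 + 39 + ? = 158, so (4,4) = 33.
Using anti-diagonal: 34 + 36 + 43 + ? → (4,1) = 158 − 113 = 45.

45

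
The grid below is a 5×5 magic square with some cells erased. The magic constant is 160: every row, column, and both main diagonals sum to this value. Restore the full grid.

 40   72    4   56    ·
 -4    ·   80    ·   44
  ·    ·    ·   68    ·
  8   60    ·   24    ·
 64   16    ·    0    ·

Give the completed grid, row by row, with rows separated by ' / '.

40 72 4 56 -12 / -4 28 80 12 44 / 52 -16 36 68 20 / 8 60 -8 24 76 / 64 16 48 0 32

Using row 1: 40 + 72 + 4 + 56 + ? → (1,5) = 160 − 172 = -12.
Column 1 needs 160; the known cells sum to 108, so (3,1) = 52.
Column 4 needs 160; the known cells sum to 148, so (2,4) = 12.
Anti-diagonal: -12 + 12 + 60 + 64 + ? = 160, so (3,3) = 36.
Row 2 must total 160; the given cells sum to 132, so (2,2) = 28.
Column 2: 72 + 28 + 60 + 16 + ? = 160, so (3,2) = -16.
The remaining cell in main diagonal is (5,5) = 160 − 128 = 32.
The remaining cell in row 3 is (3,5) = 160 − 140 = 20.
Using row 5: 64 + 16 + 0 + 32 + ? → (5,3) = 160 − 112 = 48.
Using column 3: 4 + 80 + 36 + 48 + ? → (4,3) = 160 − 168 = -8.
Column 5: -12 + 44 + 20 + 32 + ? = 160, so (4,5) = 76.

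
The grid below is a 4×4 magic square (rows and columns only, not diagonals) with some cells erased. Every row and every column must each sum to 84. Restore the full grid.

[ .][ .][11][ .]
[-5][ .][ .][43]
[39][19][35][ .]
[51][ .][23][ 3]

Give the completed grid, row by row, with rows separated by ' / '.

Row 3 must total 84; the given cells sum to 93, so (3,4) = -9.
Using row 4: 51 + 23 + 3 + ? → (4,2) = 84 − 77 = 7.
The remaining cell in column 1 is (1,1) = 84 − 85 = -1.
From column 3, 84 − (11 + 35 + 23) gives (2,3) = 15.
Column 4 needs 84; the known cells sum to 37, so (1,4) = 47.
Row 1 must total 84; the given cells sum to 57, so (1,2) = 27.
Row 2 must total 84; the given cells sum to 53, so (2,2) = 31.

-1 27 11 47 / -5 31 15 43 / 39 19 35 -9 / 51 7 23 3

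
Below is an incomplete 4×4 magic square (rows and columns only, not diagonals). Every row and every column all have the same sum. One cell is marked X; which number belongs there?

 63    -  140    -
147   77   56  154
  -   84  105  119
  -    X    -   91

Row 2 is complete and sums to 434; that is the magic constant.
Row 3 must total 434; the given cells sum to 308, so (3,1) = 126.
The remaining cell in column 1 is (4,1) = 434 − 336 = 98.
Column 3: 140 + 56 + 105 + ? = 434, so (4,3) = 133.
The remaining cell in column 4 is (1,4) = 434 − 364 = 70.
From row 1, 434 − (63 + 140 + 70) gives (1,2) = 161.
Row 4 must total 434; the given cells sum to 322, so (4,2) = 112.

112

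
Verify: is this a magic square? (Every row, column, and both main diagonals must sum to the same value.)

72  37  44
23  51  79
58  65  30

Yes

Row 1: 72 + 37 + 44 = 153.
Row 2: 23 + 51 + 79 = 153.
Row 3: 58 + 65 + 30 = 153.
Column 1: 72 + 23 + 58 = 153.
Column 2: 37 + 51 + 65 = 153.
Column 3: 44 + 79 + 30 = 153.
Main diagonal: 72 + 51 + 30 = 153.
Anti-diagonal: 44 + 51 + 58 = 153.
All lines sum to 153.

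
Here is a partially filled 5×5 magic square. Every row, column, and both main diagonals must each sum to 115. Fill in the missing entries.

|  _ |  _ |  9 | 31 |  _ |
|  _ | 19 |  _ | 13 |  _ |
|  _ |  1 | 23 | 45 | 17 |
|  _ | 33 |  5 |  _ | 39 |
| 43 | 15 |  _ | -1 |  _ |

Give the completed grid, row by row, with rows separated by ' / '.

Row 3: 1 + 23 + 45 + 17 + ? = 115, so (3,1) = 29.
Column 2: 19 + 1 + 33 + 15 + ? = 115, so (1,2) = 47.
Column 4 must total 115; the given cells sum to 88, so (4,4) = 27.
Anti-diagonal must total 115; the given cells sum to 112, so (1,5) = 3.
Using row 1: 47 + 9 + 31 + 3 + ? → (1,1) = 115 − 90 = 25.
Using row 4: 33 + 5 + 27 + 39 + ? → (4,1) = 115 − 104 = 11.
From column 1, 115 − (25 + 29 + 11 + 43) gives (2,1) = 7.
Main diagonal: 25 + 19 + 23 + 27 + ? = 115, so (5,5) = 21.
From row 5, 115 − (43 + 15 + (-1) + 21) gives (5,3) = 37.
Column 3 must total 115; the given cells sum to 74, so (2,3) = 41.
Column 5 must total 115; the given cells sum to 80, so (2,5) = 35.

25 47 9 31 3 / 7 19 41 13 35 / 29 1 23 45 17 / 11 33 5 27 39 / 43 15 37 -1 21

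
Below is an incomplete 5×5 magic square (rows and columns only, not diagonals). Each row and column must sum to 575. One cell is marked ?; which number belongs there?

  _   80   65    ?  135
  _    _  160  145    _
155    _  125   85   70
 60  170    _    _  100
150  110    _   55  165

Row 3 needs 575; the known cells sum to 435, so (3,2) = 140.
From row 5, 575 − (150 + 110 + 55 + 165) gives (5,3) = 95.
Column 2 must total 575; the given cells sum to 500, so (2,2) = 75.
Column 3 must total 575; the given cells sum to 445, so (4,3) = 130.
From column 5, 575 − (135 + 70 + 100 + 165) gives (2,5) = 105.
Using row 2: 75 + 160 + 145 + 105 + ? → (2,1) = 575 − 485 = 90.
Using row 4: 60 + 170 + 130 + 100 + ? → (4,4) = 575 − 460 = 115.
Using column 1: 90 + 155 + 60 + 150 + ? → (1,1) = 575 − 455 = 120.
Column 4 must total 575; the given cells sum to 400, so (1,4) = 175.

175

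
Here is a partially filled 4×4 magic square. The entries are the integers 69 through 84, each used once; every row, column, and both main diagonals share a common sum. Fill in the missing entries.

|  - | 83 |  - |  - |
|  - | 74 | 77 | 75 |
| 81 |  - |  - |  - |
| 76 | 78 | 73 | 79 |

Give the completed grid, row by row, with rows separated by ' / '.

The entries are 69 through 84, which sum to 1224, so each line sums to 1224/4 = 306.
Row 2 needs 306; the known cells sum to 226, so (2,1) = 80.
Column 1 must total 306; the given cells sum to 237, so (1,1) = 69.
Column 2: 83 + 74 + 78 + ? = 306, so (3,2) = 71.
The remaining cell in main diagonal is (3,3) = 306 − 222 = 84.
Using anti-diagonal: 77 + 71 + 76 + ? → (1,4) = 306 − 224 = 82.
Row 1 needs 306; the known cells sum to 234, so (1,3) = 72.
From row 3, 306 − (81 + 71 + 84) gives (3,4) = 70.

69 83 72 82 / 80 74 77 75 / 81 71 84 70 / 76 78 73 79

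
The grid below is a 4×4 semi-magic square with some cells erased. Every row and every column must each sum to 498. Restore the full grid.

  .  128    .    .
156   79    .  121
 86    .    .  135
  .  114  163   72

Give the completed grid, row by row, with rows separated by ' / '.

107 128 93 170 / 156 79 142 121 / 86 177 100 135 / 149 114 163 72

The remaining cell in row 2 is (2,3) = 498 − 356 = 142.
Row 4 needs 498; the known cells sum to 349, so (4,1) = 149.
Column 1 needs 498; the known cells sum to 391, so (1,1) = 107.
From column 2, 498 − (128 + 79 + 114) gives (3,2) = 177.
Column 4: 121 + 135 + 72 + ? = 498, so (1,4) = 170.
Row 1 must total 498; the given cells sum to 405, so (1,3) = 93.
The remaining cell in row 3 is (3,3) = 498 − 398 = 100.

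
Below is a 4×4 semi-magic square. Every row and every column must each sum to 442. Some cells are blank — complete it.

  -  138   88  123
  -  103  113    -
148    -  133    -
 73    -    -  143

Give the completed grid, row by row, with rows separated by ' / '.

93 138 88 123 / 128 103 113 98 / 148 83 133 78 / 73 118 108 143

Row 1 must total 442; the given cells sum to 349, so (1,1) = 93.
Using column 1: 93 + 148 + 73 + ? → (2,1) = 442 − 314 = 128.
Column 3 needs 442; the known cells sum to 334, so (4,3) = 108.
From row 2, 442 − (128 + 103 + 113) gives (2,4) = 98.
Row 4: 73 + 108 + 143 + ? = 442, so (4,2) = 118.
From column 2, 442 − (138 + 103 + 118) gives (3,2) = 83.
Column 4 needs 442; the known cells sum to 364, so (3,4) = 78.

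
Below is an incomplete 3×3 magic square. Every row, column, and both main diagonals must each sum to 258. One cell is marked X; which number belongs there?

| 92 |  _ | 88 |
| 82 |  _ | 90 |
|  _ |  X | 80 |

94

Row 1: 92 + 88 + ? = 258, so (1,2) = 78.
Row 2 needs 258; the known cells sum to 172, so (2,2) = 86.
Using column 1: 92 + 82 + ? → (3,1) = 258 − 174 = 84.
Column 2 needs 258; the known cells sum to 164, so (3,2) = 94.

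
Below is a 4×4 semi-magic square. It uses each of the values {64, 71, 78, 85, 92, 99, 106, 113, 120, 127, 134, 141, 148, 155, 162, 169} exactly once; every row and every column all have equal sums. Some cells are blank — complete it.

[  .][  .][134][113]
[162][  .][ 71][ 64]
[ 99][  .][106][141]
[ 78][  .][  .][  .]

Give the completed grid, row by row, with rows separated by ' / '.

127 92 134 113 / 162 169 71 64 / 99 120 106 141 / 78 85 155 148

The 16 entries sum to 1864, so each line sums to 1864/4 = 466.
Row 2 needs 466; the known cells sum to 297, so (2,2) = 169.
Using row 3: 99 + 106 + 141 + ? → (3,2) = 466 − 346 = 120.
The remaining cell in column 1 is (1,1) = 466 − 339 = 127.
From column 3, 466 − (134 + 71 + 106) gives (4,3) = 155.
The remaining cell in column 4 is (4,4) = 466 − 318 = 148.
The remaining cell in row 1 is (1,2) = 466 − 374 = 92.
Row 4 needs 466; the known cells sum to 381, so (4,2) = 85.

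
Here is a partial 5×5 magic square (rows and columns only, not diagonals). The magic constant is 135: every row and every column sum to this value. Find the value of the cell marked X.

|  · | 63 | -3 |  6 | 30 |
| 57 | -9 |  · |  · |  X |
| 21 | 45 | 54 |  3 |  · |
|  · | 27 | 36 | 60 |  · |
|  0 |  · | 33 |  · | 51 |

48

Row 1 must total 135; the given cells sum to 96, so (1,1) = 39.
The remaining cell in row 3 is (3,5) = 135 − 123 = 12.
The remaining cell in column 1 is (4,1) = 135 − 117 = 18.
Using column 2: 63 + (-9) + 45 + 27 + ? → (5,2) = 135 − 126 = 9.
Using column 3: -3 + 54 + 36 + 33 + ? → (2,3) = 135 − 120 = 15.
From row 4, 135 − (18 + 27 + 36 + 60) gives (4,5) = -6.
From row 5, 135 − (0 + 9 + 33 + 51) gives (5,4) = 42.
Using column 4: 6 + 3 + 60 + 42 + ? → (2,4) = 135 − 111 = 24.
Column 5 must total 135; the given cells sum to 87, so (2,5) = 48.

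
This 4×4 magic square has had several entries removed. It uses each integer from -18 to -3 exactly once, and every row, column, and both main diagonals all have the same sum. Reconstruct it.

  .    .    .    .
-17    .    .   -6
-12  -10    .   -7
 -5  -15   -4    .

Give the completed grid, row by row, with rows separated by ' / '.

The entries are -18 through -3, which sum to -168, so each line sums to -168/4 = -42.
The remaining cell in row 3 is (3,3) = -42 − (-29) = -13.
Row 4: -5 + (-15) + (-4) + ? = -42, so (4,4) = -18.
Column 1: -17 + (-12) + (-5) + ? = -42, so (1,1) = -8.
From column 4, -42 − (-6 + (-7) + (-18)) gives (1,4) = -11.
Main diagonal must total -42; the given cells sum to -39, so (2,2) = -3.
From anti-diagonal, -42 − (-11 + (-10) + (-5)) gives (2,3) = -16.
Column 2 needs -42; the known cells sum to -28, so (1,2) = -14.
From column 3, -42 − (-16 + (-13) + (-4)) gives (1,3) = -9.

-8 -14 -9 -11 / -17 -3 -16 -6 / -12 -10 -13 -7 / -5 -15 -4 -18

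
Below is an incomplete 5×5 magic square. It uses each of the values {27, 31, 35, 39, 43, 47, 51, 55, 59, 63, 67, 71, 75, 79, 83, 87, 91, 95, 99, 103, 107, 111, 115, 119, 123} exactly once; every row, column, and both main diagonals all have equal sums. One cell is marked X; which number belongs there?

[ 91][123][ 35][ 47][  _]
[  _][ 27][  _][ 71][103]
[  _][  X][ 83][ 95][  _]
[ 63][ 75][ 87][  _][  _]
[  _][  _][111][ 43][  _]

The 25 entries sum to 1875, so each line sums to 1875/5 = 375.
From row 1, 375 − (91 + 123 + 35 + 47) gives (1,5) = 79.
Using column 3: 35 + 83 + 87 + 111 + ? → (2,3) = 375 − 316 = 59.
The remaining cell in column 4 is (4,4) = 375 − 256 = 119.
Main diagonal: 91 + 27 + 83 + 119 + ? = 375, so (5,5) = 55.
Using anti-diagonal: 79 + 71 + 83 + 75 + ? → (5,1) = 375 − 308 = 67.
From row 2, 375 − (27 + 59 + 71 + 103) gives (2,1) = 115.
The remaining cell in row 4 is (4,5) = 375 − 344 = 31.
Row 5 needs 375; the known cells sum to 276, so (5,2) = 99.
The remaining cell in column 1 is (3,1) = 375 − 336 = 39.
Column 2 needs 375; the known cells sum to 324, so (3,2) = 51.

51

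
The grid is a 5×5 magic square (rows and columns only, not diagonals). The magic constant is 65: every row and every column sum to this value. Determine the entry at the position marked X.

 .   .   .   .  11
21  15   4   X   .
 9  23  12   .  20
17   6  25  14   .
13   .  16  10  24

18

From row 3, 65 − (9 + 23 + 12 + 20) gives (3,4) = 1.
From row 4, 65 − (17 + 6 + 25 + 14) gives (4,5) = 3.
Row 5: 13 + 16 + 10 + 24 + ? = 65, so (5,2) = 2.
Column 1 must total 65; the given cells sum to 60, so (1,1) = 5.
Column 2: 15 + 23 + 6 + 2 + ? = 65, so (1,2) = 19.
Column 3: 4 + 12 + 25 + 16 + ? = 65, so (1,3) = 8.
The remaining cell in column 5 is (2,5) = 65 − 58 = 7.
Row 1 must total 65; the given cells sum to 43, so (1,4) = 22.
From row 2, 65 − (21 + 15 + 4 + 7) gives (2,4) = 18.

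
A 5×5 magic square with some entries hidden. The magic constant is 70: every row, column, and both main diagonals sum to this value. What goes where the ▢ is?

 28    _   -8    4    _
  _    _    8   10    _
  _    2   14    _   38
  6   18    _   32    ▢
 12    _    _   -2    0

Column 4 must total 70; the given cells sum to 44, so (3,4) = 26.
Main diagonal: 28 + 14 + 32 + 0 + ? = 70, so (2,2) = -4.
Anti-diagonal must total 70; the given cells sum to 54, so (1,5) = 16.
From row 1, 70 − (28 + (-8) + 4 + 16) gives (1,2) = 30.
Row 3 must total 70; the given cells sum to 80, so (3,1) = -10.
Column 1 needs 70; the known cells sum to 36, so (2,1) = 34.
Column 2 needs 70; the known cells sum to 46, so (5,2) = 24.
Using row 2: 34 + (-4) + 8 + 10 + ? → (2,5) = 70 − 48 = 22.
Using row 5: 12 + 24 + (-2) + 0 + ? → (5,3) = 70 − 34 = 36.
Column 3 needs 70; the known cells sum to 50, so (4,3) = 20.
Using column 5: 16 + 22 + 38 + 0 + ? → (4,5) = 70 − 76 = -6.

-6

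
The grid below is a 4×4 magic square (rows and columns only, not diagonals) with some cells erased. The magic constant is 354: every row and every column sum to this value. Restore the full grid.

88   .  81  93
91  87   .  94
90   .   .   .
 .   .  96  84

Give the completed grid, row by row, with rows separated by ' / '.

88 92 81 93 / 91 87 82 94 / 90 86 95 83 / 85 89 96 84

The remaining cell in row 1 is (1,2) = 354 − 262 = 92.
The remaining cell in row 2 is (2,3) = 354 − 272 = 82.
The remaining cell in column 1 is (4,1) = 354 − 269 = 85.
The remaining cell in column 3 is (3,3) = 354 − 259 = 95.
Column 4 must total 354; the given cells sum to 271, so (3,4) = 83.
Row 3: 90 + 95 + 83 + ? = 354, so (3,2) = 86.
From row 4, 354 − (85 + 96 + 84) gives (4,2) = 89.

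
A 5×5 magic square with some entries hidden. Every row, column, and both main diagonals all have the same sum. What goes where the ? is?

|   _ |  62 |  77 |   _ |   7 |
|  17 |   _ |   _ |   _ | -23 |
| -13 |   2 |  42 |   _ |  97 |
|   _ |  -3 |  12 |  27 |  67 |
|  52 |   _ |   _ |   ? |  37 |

Column 5 is complete and sums to 185; that is the magic constant.
Row 3: -13 + 2 + 42 + 97 + ? = 185, so (3,4) = 57.
Using row 4: -3 + 12 + 27 + 67 + ? → (4,1) = 185 − 103 = 82.
Column 1 must total 185; the given cells sum to 138, so (1,1) = 47.
Using main diagonal: 47 + 42 + 27 + 37 + ? → (2,2) = 185 − 153 = 32.
The remaining cell in anti-diagonal is (2,4) = 185 − 98 = 87.
Row 1: 47 + 62 + 77 + 7 + ? = 185, so (1,4) = -8.
Row 2: 17 + 32 + 87 + (-23) + ? = 185, so (2,3) = 72.
Column 2: 62 + 32 + 2 + (-3) + ? = 185, so (5,2) = 92.
From column 3, 185 − (77 + 72 + 42 + 12) gives (5,3) = -18.
Column 4 needs 185; the known cells sum to 163, so (5,4) = 22.

22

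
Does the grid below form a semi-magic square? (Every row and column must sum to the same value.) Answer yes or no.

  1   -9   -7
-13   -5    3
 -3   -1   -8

Row 1: 1 + (-9) + (-7) = -15.
Row 2: -13 + (-5) + 3 = -15.
Row 3: -3 + (-1) + (-8) = -12.
Column 1: 1 + (-13) + (-3) = -15.
Column 2: -9 + (-5) + (-1) = -15.
Column 3: -7 + 3 + (-8) = -12.

No — column 3 sums to -12 but column 2 sums to -15.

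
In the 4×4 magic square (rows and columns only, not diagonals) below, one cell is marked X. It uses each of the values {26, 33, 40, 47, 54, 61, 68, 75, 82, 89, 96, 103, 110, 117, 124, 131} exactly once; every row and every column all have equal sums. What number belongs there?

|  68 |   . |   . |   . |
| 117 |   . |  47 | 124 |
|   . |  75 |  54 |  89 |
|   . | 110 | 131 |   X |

The 16 entries sum to 1256, so each line sums to 1256/4 = 314.
Row 2 needs 314; the known cells sum to 288, so (2,2) = 26.
From row 3, 314 − (75 + 54 + 89) gives (3,1) = 96.
Using column 1: 68 + 117 + 96 + ? → (4,1) = 314 − 281 = 33.
Using column 2: 26 + 75 + 110 + ? → (1,2) = 314 − 211 = 103.
From column 3, 314 − (47 + 54 + 131) gives (1,3) = 82.
Row 1: 68 + 103 + 82 + ? = 314, so (1,4) = 61.
Using row 4: 33 + 110 + 131 + ? → (4,4) = 314 − 274 = 40.

40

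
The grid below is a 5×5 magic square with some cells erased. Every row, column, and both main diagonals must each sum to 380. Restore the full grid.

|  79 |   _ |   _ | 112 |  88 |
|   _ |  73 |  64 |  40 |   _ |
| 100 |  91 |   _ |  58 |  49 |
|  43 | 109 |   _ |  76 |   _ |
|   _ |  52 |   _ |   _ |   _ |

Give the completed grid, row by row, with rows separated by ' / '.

Row 3: 100 + 91 + 58 + 49 + ? = 380, so (3,3) = 82.
From column 2, 380 − (73 + 91 + 109 + 52) gives (1,2) = 55.
From column 4, 380 − (112 + 40 + 58 + 76) gives (5,4) = 94.
Using main diagonal: 79 + 73 + 82 + 76 + ? → (5,5) = 380 − 310 = 70.
The remaining cell in anti-diagonal is (5,1) = 380 − 319 = 61.
Using row 1: 79 + 55 + 112 + 88 + ? → (1,3) = 380 − 334 = 46.
Row 5 must total 380; the given cells sum to 277, so (5,3) = 103.
The remaining cell in column 1 is (2,1) = 380 − 283 = 97.
Column 3 must total 380; the given cells sum to 295, so (4,3) = 85.
Row 2: 97 + 73 + 64 + 40 + ? = 380, so (2,5) = 106.
From row 4, 380 − (43 + 109 + 85 + 76) gives (4,5) = 67.

79 55 46 112 88 / 97 73 64 40 106 / 100 91 82 58 49 / 43 109 85 76 67 / 61 52 103 94 70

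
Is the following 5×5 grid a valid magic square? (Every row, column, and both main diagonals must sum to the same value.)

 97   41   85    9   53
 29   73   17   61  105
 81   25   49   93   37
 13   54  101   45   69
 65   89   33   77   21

Row 1: 97 + 41 + 85 + 9 + 53 = 285.
Row 2: 29 + 73 + 17 + 61 + 105 = 285.
Row 3: 81 + 25 + 49 + 93 + 37 = 285.
Row 4: 13 + 54 + 101 + 45 + 69 = 282.
Row 5: 65 + 89 + 33 + 77 + 21 = 285.
Column 1: 97 + 29 + 81 + 13 + 65 = 285.
Column 2: 41 + 73 + 25 + 54 + 89 = 282.
Column 3: 85 + 17 + 49 + 101 + 33 = 285.
Column 4: 9 + 61 + 93 + 45 + 77 = 285.
Column 5: 53 + 105 + 37 + 69 + 21 = 285.
Main diagonal: 97 + 73 + 49 + 45 + 21 = 285.
Anti-diagonal: 53 + 61 + 49 + 54 + 65 = 282.

No — row 4 sums to 282 but column 4 sums to 285.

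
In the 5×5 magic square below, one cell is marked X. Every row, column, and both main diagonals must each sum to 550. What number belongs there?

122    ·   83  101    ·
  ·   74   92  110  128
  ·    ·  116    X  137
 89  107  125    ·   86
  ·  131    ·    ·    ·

Using row 2: 74 + 92 + 110 + 128 + ? → (2,1) = 550 − 404 = 146.
From row 4, 550 − (89 + 107 + 125 + 86) gives (4,4) = 143.
Using column 3: 83 + 92 + 116 + 125 + ? → (5,3) = 550 − 416 = 134.
Using main diagonal: 122 + 74 + 116 + 143 + ? → (5,5) = 550 − 455 = 95.
Column 5 needs 550; the known cells sum to 446, so (1,5) = 104.
The remaining cell in anti-diagonal is (5,1) = 550 − 437 = 113.
From row 1, 550 − (122 + 83 + 101 + 104) gives (1,2) = 140.
Using row 5: 113 + 131 + 134 + 95 + ? → (5,4) = 550 − 473 = 77.
Column 1 needs 550; the known cells sum to 470, so (3,1) = 80.
Column 2: 140 + 74 + 107 + 131 + ? = 550, so (3,2) = 98.
Using column 4: 101 + 110 + 143 + 77 + ? → (3,4) = 550 − 431 = 119.

119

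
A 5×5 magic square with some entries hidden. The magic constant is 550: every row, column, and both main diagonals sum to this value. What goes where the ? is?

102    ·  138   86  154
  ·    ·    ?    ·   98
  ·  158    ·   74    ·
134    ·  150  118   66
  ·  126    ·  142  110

Row 1: 102 + 138 + 86 + 154 + ? = 550, so (1,2) = 70.
From row 4, 550 − (134 + 150 + 118 + 66) gives (4,2) = 82.
The remaining cell in column 2 is (2,2) = 550 − 436 = 114.
Column 4: 86 + 74 + 118 + 142 + ? = 550, so (2,4) = 130.
The remaining cell in column 5 is (3,5) = 550 − 428 = 122.
From main diagonal, 550 − (102 + 114 + 118 + 110) gives (3,3) = 106.
Using anti-diagonal: 154 + 130 + 106 + 82 + ? → (5,1) = 550 − 472 = 78.
Row 3: 158 + 106 + 74 + 122 + ? = 550, so (3,1) = 90.
From row 5, 550 − (78 + 126 + 142 + 110) gives (5,3) = 94.
Column 1: 102 + 90 + 134 + 78 + ? = 550, so (2,1) = 146.
Column 3 needs 550; the known cells sum to 488, so (2,3) = 62.

62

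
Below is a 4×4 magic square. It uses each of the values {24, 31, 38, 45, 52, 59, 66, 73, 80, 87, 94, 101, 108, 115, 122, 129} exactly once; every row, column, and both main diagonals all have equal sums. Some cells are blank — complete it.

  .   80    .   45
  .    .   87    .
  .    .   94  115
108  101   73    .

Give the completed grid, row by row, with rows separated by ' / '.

129 80 52 45 / 38 59 87 122 / 31 66 94 115 / 108 101 73 24

The 16 entries sum to 1224, so each line sums to 1224/4 = 306.
From row 4, 306 − (108 + 101 + 73) gives (4,4) = 24.
From column 3, 306 − (87 + 94 + 73) gives (1,3) = 52.
The remaining cell in column 4 is (2,4) = 306 − 184 = 122.
Anti-diagonal: 45 + 87 + 108 + ? = 306, so (3,2) = 66.
The remaining cell in row 1 is (1,1) = 306 − 177 = 129.
Using row 3: 66 + 94 + 115 + ? → (3,1) = 306 − 275 = 31.
Column 1 needs 306; the known cells sum to 268, so (2,1) = 38.
Column 2: 80 + 66 + 101 + ? = 306, so (2,2) = 59.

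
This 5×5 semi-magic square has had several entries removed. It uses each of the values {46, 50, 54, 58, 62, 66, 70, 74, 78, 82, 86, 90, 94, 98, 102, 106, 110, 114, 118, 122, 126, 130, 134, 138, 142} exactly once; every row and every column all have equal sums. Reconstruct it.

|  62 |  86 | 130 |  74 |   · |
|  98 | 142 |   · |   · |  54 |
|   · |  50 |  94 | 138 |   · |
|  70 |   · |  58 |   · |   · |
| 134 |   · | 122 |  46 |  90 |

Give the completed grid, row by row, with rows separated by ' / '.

The 25 entries sum to 2350, so each line sums to 2350/5 = 470.
Using row 1: 62 + 86 + 130 + 74 + ? → (1,5) = 470 − 352 = 118.
Row 5 must total 470; the given cells sum to 392, so (5,2) = 78.
Column 1 needs 470; the known cells sum to 364, so (3,1) = 106.
The remaining cell in column 2 is (4,2) = 470 − 356 = 114.
Column 3: 130 + 94 + 58 + 122 + ? = 470, so (2,3) = 66.
Row 2 must total 470; the given cells sum to 360, so (2,4) = 110.
From row 3, 470 − (106 + 50 + 94 + 138) gives (3,5) = 82.
Column 4: 74 + 110 + 138 + 46 + ? = 470, so (4,4) = 102.
From column 5, 470 − (118 + 54 + 82 + 90) gives (4,5) = 126.

62 86 130 74 118 / 98 142 66 110 54 / 106 50 94 138 82 / 70 114 58 102 126 / 134 78 122 46 90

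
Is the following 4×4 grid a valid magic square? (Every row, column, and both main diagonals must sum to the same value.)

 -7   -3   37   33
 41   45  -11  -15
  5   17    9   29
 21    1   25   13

Row 1: -7 + (-3) + 37 + 33 = 60.
Row 2: 41 + 45 + (-11) + (-15) = 60.
Row 3: 5 + 17 + 9 + 29 = 60.
Row 4: 21 + 1 + 25 + 13 = 60.
Column 1: -7 + 41 + 5 + 21 = 60.
Column 2: -3 + 45 + 17 + 1 = 60.
Column 3: 37 + (-11) + 9 + 25 = 60.
Column 4: 33 + (-15) + 29 + 13 = 60.
Main diagonal: -7 + 45 + 9 + 13 = 60.
Anti-diagonal: 33 + (-11) + 17 + 21 = 60.
All lines sum to 60.

Yes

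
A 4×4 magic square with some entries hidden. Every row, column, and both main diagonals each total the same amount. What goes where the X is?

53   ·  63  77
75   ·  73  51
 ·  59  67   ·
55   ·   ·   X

Anti-diagonal is complete and sums to 264; that is the magic constant.
Row 1: 53 + 63 + 77 + ? = 264, so (1,2) = 71.
The remaining cell in row 2 is (2,2) = 264 − 199 = 65.
Column 1 needs 264; the known cells sum to 183, so (3,1) = 81.
Column 2 needs 264; the known cells sum to 195, so (4,2) = 69.
Column 3: 63 + 73 + 67 + ? = 264, so (4,3) = 61.
The remaining cell in main diagonal is (4,4) = 264 − 185 = 79.

79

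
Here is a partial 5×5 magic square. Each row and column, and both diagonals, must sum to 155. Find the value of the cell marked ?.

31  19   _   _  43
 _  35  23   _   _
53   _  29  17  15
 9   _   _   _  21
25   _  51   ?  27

39

Using row 3: 53 + 29 + 17 + 15 + ? → (3,2) = 155 − 114 = 41.
The remaining cell in column 1 is (2,1) = 155 − 118 = 37.
Column 5 needs 155; the known cells sum to 106, so (2,5) = 49.
From main diagonal, 155 − (31 + 35 + 29 + 27) gives (4,4) = 33.
Row 2: 37 + 35 + 23 + 49 + ? = 155, so (2,4) = 11.
From anti-diagonal, 155 − (43 + 11 + 29 + 25) gives (4,2) = 47.
From row 4, 155 − (9 + 47 + 33 + 21) gives (4,3) = 45.
Column 2 must total 155; the given cells sum to 142, so (5,2) = 13.
The remaining cell in column 3 is (1,3) = 155 − 148 = 7.
The remaining cell in row 1 is (1,4) = 155 − 100 = 55.
Using row 5: 25 + 13 + 51 + 27 + ? → (5,4) = 155 − 116 = 39.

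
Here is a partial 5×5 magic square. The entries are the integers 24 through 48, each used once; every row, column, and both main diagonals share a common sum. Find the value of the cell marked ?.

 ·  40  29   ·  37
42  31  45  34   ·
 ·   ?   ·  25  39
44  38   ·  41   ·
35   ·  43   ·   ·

47

The entries are 24 through 48, which sum to 900, so each line sums to 900/5 = 180.
From row 2, 180 − (42 + 31 + 45 + 34) gives (2,5) = 28.
The remaining cell in anti-diagonal is (3,3) = 180 − 144 = 36.
Column 3: 29 + 45 + 36 + 43 + ? = 180, so (4,3) = 27.
Row 4 must total 180; the given cells sum to 150, so (4,5) = 30.
Column 5 needs 180; the known cells sum to 134, so (5,5) = 46.
Main diagonal: 31 + 36 + 41 + 46 + ? = 180, so (1,1) = 26.
The remaining cell in row 1 is (1,4) = 180 − 132 = 48.
Using column 1: 26 + 42 + 44 + 35 + ? → (3,1) = 180 − 147 = 33.
Column 4 must total 180; the given cells sum to 148, so (5,4) = 32.
Row 3 needs 180; the known cells sum to 133, so (3,2) = 47.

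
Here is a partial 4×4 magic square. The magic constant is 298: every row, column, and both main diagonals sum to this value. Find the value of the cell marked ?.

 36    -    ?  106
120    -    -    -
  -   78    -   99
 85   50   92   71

113

The remaining cell in column 1 is (3,1) = 298 − 241 = 57.
The remaining cell in column 4 is (2,4) = 298 − 276 = 22.
Using anti-diagonal: 106 + 78 + 85 + ? → (2,3) = 298 − 269 = 29.
Row 2 needs 298; the known cells sum to 171, so (2,2) = 127.
Using row 3: 57 + 78 + 99 + ? → (3,3) = 298 − 234 = 64.
Column 2 must total 298; the given cells sum to 255, so (1,2) = 43.
The remaining cell in column 3 is (1,3) = 298 − 185 = 113.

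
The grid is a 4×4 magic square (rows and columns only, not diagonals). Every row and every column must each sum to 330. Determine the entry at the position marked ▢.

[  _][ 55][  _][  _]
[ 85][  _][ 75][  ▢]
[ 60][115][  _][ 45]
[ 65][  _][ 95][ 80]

100

Row 3 needs 330; the known cells sum to 220, so (3,3) = 110.
From row 4, 330 − (65 + 95 + 80) gives (4,2) = 90.
Column 1: 85 + 60 + 65 + ? = 330, so (1,1) = 120.
The remaining cell in column 2 is (2,2) = 330 − 260 = 70.
The remaining cell in column 3 is (1,3) = 330 − 280 = 50.
From row 1, 330 − (120 + 55 + 50) gives (1,4) = 105.
The remaining cell in row 2 is (2,4) = 330 − 230 = 100.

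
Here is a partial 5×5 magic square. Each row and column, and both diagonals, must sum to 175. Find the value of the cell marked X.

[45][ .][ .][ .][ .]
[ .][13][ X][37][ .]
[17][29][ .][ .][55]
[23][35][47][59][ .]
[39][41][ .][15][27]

Row 4 must total 175; the given cells sum to 164, so (4,5) = 11.
Row 5 must total 175; the given cells sum to 122, so (5,3) = 53.
Column 1: 45 + 17 + 23 + 39 + ? = 175, so (2,1) = 51.
Column 2 needs 175; the known cells sum to 118, so (1,2) = 57.
Using main diagonal: 45 + 13 + 59 + 27 + ? → (3,3) = 175 − 144 = 31.
The remaining cell in anti-diagonal is (1,5) = 175 − 142 = 33.
From row 3, 175 − (17 + 29 + 31 + 55) gives (3,4) = 43.
Column 4 needs 175; the known cells sum to 154, so (1,4) = 21.
Using column 5: 33 + 55 + 11 + 27 + ? → (2,5) = 175 − 126 = 49.
Row 1 must total 175; the given cells sum to 156, so (1,3) = 19.
Row 2 needs 175; the known cells sum to 150, so (2,3) = 25.

25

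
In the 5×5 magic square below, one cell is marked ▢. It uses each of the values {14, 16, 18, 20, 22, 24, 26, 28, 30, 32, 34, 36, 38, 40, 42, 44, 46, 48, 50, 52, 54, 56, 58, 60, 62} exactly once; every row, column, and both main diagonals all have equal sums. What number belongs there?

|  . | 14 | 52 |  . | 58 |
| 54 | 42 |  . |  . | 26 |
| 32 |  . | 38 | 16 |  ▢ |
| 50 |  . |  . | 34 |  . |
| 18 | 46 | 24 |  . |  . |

44

The 25 entries sum to 950, so each line sums to 950/5 = 190.
The remaining cell in column 1 is (1,1) = 190 − 154 = 36.
Main diagonal: 36 + 42 + 38 + 34 + ? = 190, so (5,5) = 40.
The remaining cell in row 1 is (1,4) = 190 − 160 = 30.
Row 5: 18 + 46 + 24 + 40 + ? = 190, so (5,4) = 62.
From column 4, 190 − (30 + 16 + 34 + 62) gives (2,4) = 48.
Anti-diagonal: 58 + 48 + 38 + 18 + ? = 190, so (4,2) = 28.
From row 2, 190 − (54 + 42 + 48 + 26) gives (2,3) = 20.
The remaining cell in column 2 is (3,2) = 190 − 130 = 60.
The remaining cell in column 3 is (4,3) = 190 − 134 = 56.
Row 3 needs 190; the known cells sum to 146, so (3,5) = 44.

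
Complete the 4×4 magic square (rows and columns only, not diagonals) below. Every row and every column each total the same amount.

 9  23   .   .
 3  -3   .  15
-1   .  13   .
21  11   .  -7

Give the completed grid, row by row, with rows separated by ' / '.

9 23 -5 5 / 3 -3 17 15 / -1 1 13 19 / 21 11 7 -7

Column 1 is already complete: 9 + 3 + -1 + 21 = 32, so that is the magic constant.
The remaining cell in row 2 is (2,3) = 32 − 15 = 17.
Row 4 needs 32; the known cells sum to 25, so (4,3) = 7.
From column 2, 32 − (23 + (-3) + 11) gives (3,2) = 1.
Column 3 needs 32; the known cells sum to 37, so (1,3) = -5.
The remaining cell in row 1 is (1,4) = 32 − 27 = 5.
Using row 3: -1 + 1 + 13 + ? → (3,4) = 32 − 13 = 19.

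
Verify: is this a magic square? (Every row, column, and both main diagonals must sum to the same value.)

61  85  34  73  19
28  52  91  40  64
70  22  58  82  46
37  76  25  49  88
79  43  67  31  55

Row 1: 61 + 85 + 34 + 73 + 19 = 272.
Row 2: 28 + 52 + 91 + 40 + 64 = 275.
Row 3: 70 + 22 + 58 + 82 + 46 = 278.
Row 4: 37 + 76 + 25 + 49 + 88 = 275.
Row 5: 79 + 43 + 67 + 31 + 55 = 275.
Column 1: 61 + 28 + 70 + 37 + 79 = 275.
Column 2: 85 + 52 + 22 + 76 + 43 = 278.
Column 3: 34 + 91 + 58 + 25 + 67 = 275.
Column 4: 73 + 40 + 82 + 49 + 31 = 275.
Column 5: 19 + 64 + 46 + 88 + 55 = 272.
Main diagonal: 61 + 52 + 58 + 49 + 55 = 275.
Anti-diagonal: 19 + 40 + 58 + 76 + 79 = 272.

No — column 2 sums to 278 but row 4 sums to 275.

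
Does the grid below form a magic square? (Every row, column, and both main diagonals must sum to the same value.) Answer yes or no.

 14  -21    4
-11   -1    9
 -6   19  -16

Row 1: 14 + (-21) + 4 = -3.
Row 2: -11 + (-1) + 9 = -3.
Row 3: -6 + 19 + (-16) = -3.
Column 1: 14 + (-11) + (-6) = -3.
Column 2: -21 + (-1) + 19 = -3.
Column 3: 4 + 9 + (-16) = -3.
Main diagonal: 14 + (-1) + (-16) = -3.
Anti-diagonal: 4 + (-1) + (-6) = -3.
All lines sum to -3.

Yes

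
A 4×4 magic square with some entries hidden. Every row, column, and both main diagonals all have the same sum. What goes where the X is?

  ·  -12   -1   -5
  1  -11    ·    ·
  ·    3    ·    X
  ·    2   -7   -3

-8

Column 2 is complete and sums to -18; that is the magic constant.
Using row 1: -12 + (-1) + (-5) + ? → (1,1) = -18 − (-18) = 0.
Row 4: 2 + (-7) + (-3) + ? = -18, so (4,1) = -10.
Column 1: 0 + 1 + (-10) + ? = -18, so (3,1) = -9.
Main diagonal: 0 + (-11) + (-3) + ? = -18, so (3,3) = -4.
Anti-diagonal must total -18; the given cells sum to -12, so (2,3) = -6.
From row 2, -18 − (1 + (-11) + (-6)) gives (2,4) = -2.
Row 3 needs -18; the known cells sum to -10, so (3,4) = -8.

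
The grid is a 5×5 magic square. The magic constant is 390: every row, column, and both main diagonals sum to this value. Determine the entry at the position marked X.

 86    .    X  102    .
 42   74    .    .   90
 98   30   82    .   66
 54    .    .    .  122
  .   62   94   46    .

Row 3 needs 390; the known cells sum to 276, so (3,4) = 114.
Column 1: 86 + 42 + 98 + 54 + ? = 390, so (5,1) = 110.
Row 5 needs 390; the known cells sum to 312, so (5,5) = 78.
The remaining cell in column 5 is (1,5) = 390 − 356 = 34.
From main diagonal, 390 − (86 + 74 + 82 + 78) gives (4,4) = 70.
From column 4, 390 − (102 + 114 + 70 + 46) gives (2,4) = 58.
Anti-diagonal: 34 + 58 + 82 + 110 + ? = 390, so (4,2) = 106.
Row 2 must total 390; the given cells sum to 264, so (2,3) = 126.
The remaining cell in row 4 is (4,3) = 390 − 352 = 38.
Column 2 needs 390; the known cells sum to 272, so (1,2) = 118.
Column 3 must total 390; the given cells sum to 340, so (1,3) = 50.

50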